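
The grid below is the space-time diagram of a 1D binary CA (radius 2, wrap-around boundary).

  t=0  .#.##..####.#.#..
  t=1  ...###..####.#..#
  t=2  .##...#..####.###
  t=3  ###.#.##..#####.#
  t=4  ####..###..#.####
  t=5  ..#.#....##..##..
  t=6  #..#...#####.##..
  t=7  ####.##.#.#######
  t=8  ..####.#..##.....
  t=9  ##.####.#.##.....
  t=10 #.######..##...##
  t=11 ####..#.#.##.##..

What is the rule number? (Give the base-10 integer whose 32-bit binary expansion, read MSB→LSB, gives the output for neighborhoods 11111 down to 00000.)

1858508378

  ##### -> .   bit 31 = 0  t=3,i=12
  ####. -> #   bit 30 = 1  t=0,i=9
  ###.# -> #   bit 29 = 1  t=0,i=10
  ###.. -> .   bit 28 = 0  t=1,i=5
  ##.## -> #   bit 27 = 1  t=2,i=0
  ##.#. -> #   bit 26 = 1  t=0,i=11
  ##..# -> #   bit 25 = 1  t=0,i=5
  ##... -> .   bit 24 = 0  t=2,i=3
  #.### -> #   bit 23 = 1  t=2,i=14
  #.##. -> #   bit 22 = 1  t=0,i=3
  #.#.# -> .   bit 21 = 0  t=0,i=12
  #.#.. -> .   bit 20 = 0  t=0,i=14
  #..## -> .   bit 19 = 0  t=0,i=6
  #..#. -> #   bit 18 = 1  t=1,i=15
  #...# -> #   bit 17 = 1  t=0,i=16
  #.... -> .   bit 16 = 0  t=5,i=6
  .#### -> #   bit 15 = 1  t=0,i=8
  .###. -> .   bit 14 = 0  t=1,i=4
  .##.# -> .   bit 13 = 0  t=7,i=6
  .##.. -> #   bit 12 = 1  t=0,i=4
  .#.## -> .   bit 11 = 0  t=0,i=2
  .#.#. -> #   bit 10 = 1  t=0,i=13
  .#..# -> #   bit 9 = 1  t=1,i=14
  .#... -> .   bit 8 = 0  t=0,i=15
  ..### -> .   bit 7 = 0  t=0,i=7
  ..##. -> #   bit 6 = 1  t=5,i=9
  ..#.# -> .   bit 5 = 0  t=0,i=1
  ..#.. -> #   bit 4 = 1  t=1,i=16
  ...## -> #   bit 3 = 1  t=1,i=2
  ...#. -> .   bit 2 = 0  t=0,i=0
  ....# -> #   bit 1 = 1  t=5,i=0
  ..... -> .   bit 0 = 0  t=8,i=14
  bits 01101110110001101001011001011010 = 1858508378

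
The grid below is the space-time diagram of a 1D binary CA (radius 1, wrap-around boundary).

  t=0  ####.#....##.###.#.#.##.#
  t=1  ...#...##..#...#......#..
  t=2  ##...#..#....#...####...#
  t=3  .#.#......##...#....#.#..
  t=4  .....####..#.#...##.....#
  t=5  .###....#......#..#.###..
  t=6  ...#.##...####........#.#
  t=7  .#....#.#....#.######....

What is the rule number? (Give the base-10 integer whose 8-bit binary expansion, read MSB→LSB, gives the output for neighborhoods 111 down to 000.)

65

  [7] ### => .  t=0,i=0
  [6] ##. => #  t=0,i=3
  [5] #.# => .  t=0,i=4
  [4] #.. => .  t=0,i=6
  [3] .## => .  t=0,i=10
  [2] .#. => .  t=0,i=5
  [1] ..# => .  t=0,i=9
  [0] ... => #  t=0,i=7
  bits 01000001 = 65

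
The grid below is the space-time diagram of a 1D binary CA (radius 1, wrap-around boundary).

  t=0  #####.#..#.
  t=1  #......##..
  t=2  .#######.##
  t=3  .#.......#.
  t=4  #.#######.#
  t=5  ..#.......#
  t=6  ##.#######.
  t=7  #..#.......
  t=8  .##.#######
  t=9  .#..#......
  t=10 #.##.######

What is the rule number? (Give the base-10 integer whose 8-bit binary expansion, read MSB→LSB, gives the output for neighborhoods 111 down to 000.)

27

  [7] ### => .  t=0,i=1
  [6] ##. => .  t=0,i=4
  [5] #.# => .  t=0,i=5
  [4] #.. => #  t=0,i=7
  [3] .## => #  t=0,i=0
  [2] .#. => .  t=0,i=6
  [1] ..# => #  t=0,i=8
  [0] ... => #  t=1,i=2
  bits 00011011 = 27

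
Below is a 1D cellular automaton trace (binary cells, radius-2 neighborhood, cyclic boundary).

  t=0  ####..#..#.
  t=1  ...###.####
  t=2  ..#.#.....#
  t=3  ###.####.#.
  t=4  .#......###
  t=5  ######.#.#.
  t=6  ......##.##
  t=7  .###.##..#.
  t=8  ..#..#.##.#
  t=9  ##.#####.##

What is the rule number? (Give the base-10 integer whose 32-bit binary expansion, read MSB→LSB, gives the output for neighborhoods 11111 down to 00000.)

376785773

  #####|.  b31=0 t=5,i=2
  ####.|.  b30=0 t=0,i=2
  ###.#|.  b29=0 t=1,i=5
  ###..|#  b28=1 t=0,i=3
  ##.##|.  b27=0 t=1,i=6
  ##.#.|#  b26=1 t=3,i=8
  ##..#|#  b25=1 t=0,i=4
  ##...|.  b24=0 t=1,i=0
  #.###|.  b23=0 t=0,i=0
  #.##.|#  b22=1 t=6,i=9
  #.#.#|#  b21=1 t=3,i=9
  #.#..|#  b20=1 t=2,i=4
  #..##|.  b19=0 t=7,i=0
  #..#.|#  b18=1 t=0,i=5
  #...#|.  b17=0 t=1,i=1
  #....|#  b16=1 t=2,i=6
  .####|.  b15=0 t=0,i=1
  .###.|#  b14=1 t=1,i=4
  .##.#|.  b13=0 t=6,i=7
  .##..|.  b12=0 t=6,i=10
  .#.##|#  b11=1 t=0,i=10
  .#.#.|.  b10=0 t=2,i=3
  .#..#|#  b9=1 t=0,i=7
  .#...|#  b8=1 t=2,i=5
  ..###|.  b7=0 t=1,i=3
  ..##.|#  b6=1 t=6,i=6
  ..#.#|#  b5=1 t=0,i=9
  ..#..|.  b4=0 t=0,i=6
  ...##|#  b3=1 t=1,i=2
  ...#.|#  b2=1 t=2,i=9
  ....#|.  b1=0 t=2,i=8
  .....|#  b0=1 t=2,i=7
  bits 00010110011101010100101101101101 = 376785773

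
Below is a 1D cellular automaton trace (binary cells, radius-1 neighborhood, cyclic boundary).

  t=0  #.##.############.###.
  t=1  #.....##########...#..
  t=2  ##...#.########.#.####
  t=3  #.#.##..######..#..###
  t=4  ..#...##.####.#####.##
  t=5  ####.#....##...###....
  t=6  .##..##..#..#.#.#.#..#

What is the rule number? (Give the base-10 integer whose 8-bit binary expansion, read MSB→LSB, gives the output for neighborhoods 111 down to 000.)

  ###|#  b7=1 t=0,i=6
  ##.|.  b6=0 t=0,i=3
  #.#|.  b5=0 t=0,i=1
  #..|#  b4=1 t=1,i=1
  .##|.  b3=0 t=0,i=2
  .#.|#  b2=1 t=0,i=0
  ..#|#  b1=1 t=1,i=5
  ...|.  b0=0 t=1,i=2
  bits 10010110 = 150

150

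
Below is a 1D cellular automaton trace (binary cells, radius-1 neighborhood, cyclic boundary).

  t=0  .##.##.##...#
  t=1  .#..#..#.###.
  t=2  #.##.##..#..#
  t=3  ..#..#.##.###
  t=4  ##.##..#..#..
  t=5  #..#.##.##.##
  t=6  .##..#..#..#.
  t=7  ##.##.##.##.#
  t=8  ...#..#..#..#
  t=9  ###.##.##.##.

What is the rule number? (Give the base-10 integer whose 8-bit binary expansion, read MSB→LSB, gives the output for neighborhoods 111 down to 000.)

  ### -> .   bit 7 = 0  t=1,i=10
  ##. -> .   bit 6 = 0  t=0,i=2
  #.# -> .   bit 5 = 0  t=0,i=0
  #.. -> #   bit 4 = 1  t=0,i=9
  .## -> #   bit 3 = 1  t=0,i=1
  .#. -> .   bit 2 = 0  t=0,i=12
  ..# -> #   bit 1 = 1  t=0,i=11
  ... -> #   bit 0 = 1  t=0,i=10
  bits 00011011 = 27

27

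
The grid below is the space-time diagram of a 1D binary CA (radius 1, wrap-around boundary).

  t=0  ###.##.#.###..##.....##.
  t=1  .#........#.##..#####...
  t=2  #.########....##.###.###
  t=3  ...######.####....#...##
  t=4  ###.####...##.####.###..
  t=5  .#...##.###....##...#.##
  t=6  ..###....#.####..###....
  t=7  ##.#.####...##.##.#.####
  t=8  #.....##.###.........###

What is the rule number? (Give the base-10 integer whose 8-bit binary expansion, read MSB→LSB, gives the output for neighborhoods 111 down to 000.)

147

  ### -> #   bit 7 = 1  t=0,i=1
  ##. -> .   bit 6 = 0  t=0,i=2
  #.# -> .   bit 5 = 0  t=0,i=3
  #.. -> #   bit 4 = 1  t=0,i=12
  .## -> .   bit 3 = 0  t=0,i=0
  .#. -> .   bit 2 = 0  t=0,i=7
  ..# -> #   bit 1 = 1  t=0,i=13
  ... -> #   bit 0 = 1  t=0,i=17
  bits 10010011 = 147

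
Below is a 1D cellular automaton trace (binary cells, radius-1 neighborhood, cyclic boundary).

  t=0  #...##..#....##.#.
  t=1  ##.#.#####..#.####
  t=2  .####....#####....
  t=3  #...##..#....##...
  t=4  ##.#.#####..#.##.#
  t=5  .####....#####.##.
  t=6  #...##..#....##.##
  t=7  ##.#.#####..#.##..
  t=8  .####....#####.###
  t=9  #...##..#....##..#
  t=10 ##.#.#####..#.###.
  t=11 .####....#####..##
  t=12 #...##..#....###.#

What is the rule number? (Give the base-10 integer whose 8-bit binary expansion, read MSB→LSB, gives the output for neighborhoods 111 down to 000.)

  [7] ### => .  t=1,i=0
  [6] ##. => #  t=0,i=5
  [5] #.# => #  t=0,i=15
  [4] #.. => #  t=0,i=1
  [3] .## => .  t=0,i=4
  [2] .#. => #  t=0,i=0
  [1] ..# => #  t=0,i=3
  [0] ... => .  t=0,i=2
  bits 01110110 = 118

118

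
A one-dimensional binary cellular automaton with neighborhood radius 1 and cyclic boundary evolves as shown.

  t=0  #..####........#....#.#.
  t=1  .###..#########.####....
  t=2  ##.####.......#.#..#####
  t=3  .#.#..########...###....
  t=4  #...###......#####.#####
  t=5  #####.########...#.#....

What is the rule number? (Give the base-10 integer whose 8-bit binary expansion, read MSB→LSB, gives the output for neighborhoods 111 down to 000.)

91

  ### -> .   bit 7 = 0  t=0,i=4
  ##. -> #   bit 6 = 1  t=0,i=6
  #.# -> .   bit 5 = 0  t=0,i=21
  #.. -> #   bit 4 = 1  t=0,i=1
  .## -> #   bit 3 = 1  t=0,i=3
  .#. -> .   bit 2 = 0  t=0,i=0
  ..# -> #   bit 1 = 1  t=0,i=2
  ... -> #   bit 0 = 1  t=0,i=8
  bits 01011011 = 91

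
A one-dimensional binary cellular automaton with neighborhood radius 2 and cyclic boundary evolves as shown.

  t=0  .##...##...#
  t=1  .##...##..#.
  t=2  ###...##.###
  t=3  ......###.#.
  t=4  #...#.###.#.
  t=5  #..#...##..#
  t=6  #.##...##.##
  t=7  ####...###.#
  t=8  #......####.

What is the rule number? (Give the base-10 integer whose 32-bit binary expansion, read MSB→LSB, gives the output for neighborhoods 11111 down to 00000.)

677246678

  [31] ##### => .  t=2,i=0
  [30] ####. => .  t=2,i=1
  [29] ###.# => #  t=3,i=8
  [28] ###.. => .  t=2,i=2
  [27] ##.## => #  t=2,i=8
  [26] ##.#. => .  t=3,i=9
  [25] ##..# => .  t=1,i=8
  [24] ##... => .  t=0,i=3
  [23] #.### => .  t=2,i=9
  [22] #.##. => #  t=0,i=1
  [21] #.#.# => .  t=4,i=10
  [20] #.#.. => #  t=3,i=10
  [19] #..## => #  t=1,i=0
  [18] #..#. => #  t=1,i=9
  [17] #...# => .  t=0,i=4
  [16] #.... => #  t=3,i=0
  [15] .#### => #  t=2,i=10
  [14] .###. => #  t=3,i=7
  [13] .##.# => #  t=2,i=7
  [12] .##.. => #  t=0,i=2
  [11] .#.## => .  t=0,i=0
  [10] .#.#. => #  t=4,i=11
  [9] .#..# => #  t=1,i=11
  [8] .#... => .  t=3,i=11
  [7] ..### => #  t=3,i=6
  [6] ..##. => #  t=0,i=6
  [5] ..#.# => .  t=0,i=11
  [4] ..#.. => #  t=1,i=10
  [3] ...## => .  t=0,i=5
  [2] ...#. => #  t=0,i=10
  [1] ....# => #  t=3,i=4
  [0] ..... => .  t=3,i=1
  bits 00101000010111011111011011010110 = 677246678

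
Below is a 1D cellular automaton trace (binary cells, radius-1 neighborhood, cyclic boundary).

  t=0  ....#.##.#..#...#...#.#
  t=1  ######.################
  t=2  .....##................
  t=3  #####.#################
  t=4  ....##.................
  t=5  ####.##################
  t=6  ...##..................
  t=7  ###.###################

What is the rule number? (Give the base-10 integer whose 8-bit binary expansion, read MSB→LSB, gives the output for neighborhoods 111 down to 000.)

  ### -> .   bit 7 = 0  t=1,i=0
  ##. -> #   bit 6 = 1  t=0,i=7
  #.# -> #   bit 5 = 1  t=0,i=5
  #.. -> #   bit 4 = 1  t=0,i=0
  .## -> .   bit 3 = 0  t=0,i=6
  .#. -> #   bit 2 = 1  t=0,i=4
  ..# -> #   bit 1 = 1  t=0,i=3
  ... -> #   bit 0 = 1  t=0,i=1
  bits 01110111 = 119

119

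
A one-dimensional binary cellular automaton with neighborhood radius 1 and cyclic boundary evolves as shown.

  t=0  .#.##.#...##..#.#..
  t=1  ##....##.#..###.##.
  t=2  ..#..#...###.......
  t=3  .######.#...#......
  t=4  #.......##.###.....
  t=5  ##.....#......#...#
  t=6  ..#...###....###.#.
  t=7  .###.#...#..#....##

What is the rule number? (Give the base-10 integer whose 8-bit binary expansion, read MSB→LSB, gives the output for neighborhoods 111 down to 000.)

22

  [7] ### => .  t=1,i=13
  [6] ##. => .  t=0,i=4
  [5] #.# => .  t=0,i=2
  [4] #.. => #  t=0,i=7
  [3] .## => .  t=0,i=3
  [2] .#. => #  t=0,i=1
  [1] ..# => #  t=0,i=0
  [0] ... => .  t=0,i=8
  bits 00010110 = 22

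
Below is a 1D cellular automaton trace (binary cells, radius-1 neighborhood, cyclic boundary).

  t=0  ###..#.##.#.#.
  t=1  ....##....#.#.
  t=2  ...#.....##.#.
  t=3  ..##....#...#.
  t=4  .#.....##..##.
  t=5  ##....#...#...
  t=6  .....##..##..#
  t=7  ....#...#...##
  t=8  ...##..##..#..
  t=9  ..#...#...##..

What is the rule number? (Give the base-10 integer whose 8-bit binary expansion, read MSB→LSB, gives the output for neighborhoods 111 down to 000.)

  ### -> .   bit 7 = 0  t=0,i=1
  ##. -> .   bit 6 = 0  t=0,i=2
  #.# -> .   bit 5 = 0  t=0,i=6
  #.. -> .   bit 4 = 0  t=0,i=3
  .## -> .   bit 3 = 0  t=0,i=0
  .#. -> #   bit 2 = 1  t=0,i=5
  ..# -> #   bit 1 = 1  t=0,i=4
  ... -> .   bit 0 = 0  t=1,i=0
  bits 00000110 = 6

6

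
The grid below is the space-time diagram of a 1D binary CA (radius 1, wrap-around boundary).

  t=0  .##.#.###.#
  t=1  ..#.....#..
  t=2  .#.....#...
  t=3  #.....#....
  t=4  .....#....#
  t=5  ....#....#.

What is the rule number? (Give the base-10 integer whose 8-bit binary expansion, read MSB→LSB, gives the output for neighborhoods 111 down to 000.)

66

  nb ###: next=.  (t=0,i=7, bit7=0)
  nb ##.: next=#  (t=0,i=2, bit6=1)
  nb #.#: next=.  (t=0,i=0, bit5=0)
  nb #..: next=.  (t=1,i=3, bit4=0)
  nb .##: next=.  (t=0,i=1, bit3=0)
  nb .#.: next=.  (t=0,i=4, bit2=0)
  nb ..#: next=#  (t=1,i=1, bit1=1)
  nb ...: next=.  (t=1,i=0, bit0=0)
  bits 01000010 = 66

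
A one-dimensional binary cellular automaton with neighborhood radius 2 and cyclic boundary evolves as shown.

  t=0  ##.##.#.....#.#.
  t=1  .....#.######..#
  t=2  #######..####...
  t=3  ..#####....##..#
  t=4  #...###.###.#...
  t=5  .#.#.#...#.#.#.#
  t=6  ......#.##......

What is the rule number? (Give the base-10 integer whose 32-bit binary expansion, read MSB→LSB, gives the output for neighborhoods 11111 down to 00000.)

3556858671

  #####|#  b31=1 t=1,i=9
  ####.|#  b30=1 t=1,i=11
  ###.#|.  b29=0 t=4,i=6
  ###..|#  b28=1 t=1,i=12
  ##.##|.  b27=0 t=0,i=2
  ##.#.|#  b26=1 t=0,i=5
  ##..#|.  b25=0 t=1,i=13
  ##...|.  b24=0 t=2,i=13
  #.###|.  b23=0 t=1,i=7
  #.##.|.  b22=0 t=0,i=0
  #.#.#|.  b21=0 t=0,i=14
  #.#..|.  b20=0 t=0,i=6
  #..##|.  b19=0 t=2,i=8
  #..#.|.  b18=0 t=1,i=14
  #...#|.  b17=0 t=2,i=14
  #....|#  b16=1 t=0,i=8
  .####|.  b15=0 t=1,i=8
  .###.|#  b14=1 t=4,i=5
  .##.#|.  b13=0 t=0,i=1
  .##..|#  b12=1 t=3,i=12
  .#.##|#  b11=1 t=0,i=15
  .#.#.|.  b10=0 t=0,i=13
  .#..#|#  b9=1 t=3,i=0
  .#...|#  b8=1 t=0,i=7
  ..###|.  b7=0 t=2,i=0
  ..##.|.  b6=0 t=3,i=11
  ..#.#|#  b5=1 t=0,i=12
  ..#..|.  b4=0 t=1,i=15
  ...##|#  b3=1 t=2,i=15
  ...#.|#  b2=1 t=0,i=11
  ....#|#  b1=1 t=0,i=10
  .....|#  b0=1 t=0,i=9
  bits 11010100000000010101101100101111 = 3556858671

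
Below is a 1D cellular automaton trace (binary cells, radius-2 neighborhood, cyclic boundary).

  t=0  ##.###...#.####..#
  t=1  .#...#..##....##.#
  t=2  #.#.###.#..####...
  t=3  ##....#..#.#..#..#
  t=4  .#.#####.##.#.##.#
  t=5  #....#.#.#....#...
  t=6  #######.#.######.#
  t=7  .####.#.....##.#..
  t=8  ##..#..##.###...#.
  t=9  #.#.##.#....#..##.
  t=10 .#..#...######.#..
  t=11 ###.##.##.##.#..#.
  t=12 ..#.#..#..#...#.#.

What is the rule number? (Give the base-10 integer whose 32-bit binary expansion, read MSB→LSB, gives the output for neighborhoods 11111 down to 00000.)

  nb #####: next=#  (t=4,i=5, bit31=1)
  nb ####.: next=.  (t=0,i=13, bit30=0)
  nb ###.#: next=#  (t=0,i=1, bit29=1)
  nb ###..: next=#  (t=0,i=5, bit28=1)
  nb ##.##: next=.  (t=0,i=2, bit27=0)
  nb ##.#.: next=.  (t=1,i=16, bit26=0)
  nb ##..#: next=#  (t=0,i=15, bit25=1)
  nb ##...: next=.  (t=0,i=6, bit24=0)
  nb #.###: next=.  (t=0,i=3, bit23=0)
  nb #.##.: next=#  (t=4,i=9, bit22=1)
  nb #.#.#: next=.  (t=1,i=17, bit21=0)
  nb #.#..: next=.  (t=1,i=1, bit20=0)
  nb #..##: next=.  (t=0,i=16, bit19=0)
  nb #..#.: next=.  (t=3,i=8, bit18=0)
  nb #...#: next=.  (t=0,i=7, bit17=0)
  nb #....: next=#  (t=1,i=11, bit16=1)
  nb .####: next=.  (t=0,i=12, bit15=0)
  nb .###.: next=.  (t=0,i=0, bit14=0)
  nb .##.#: next=.  (t=1,i=15, bit13=0)
  nb .##..: next=.  (t=1,i=9, bit12=0)
  nb .#.##: next=.  (t=0,i=10, bit11=0)
  nb .#.#.: next=#  (t=1,i=0, bit10=1)
  nb .#..#: next=#  (t=1,i=6, bit9=1)
  nb .#...: next=#  (t=1,i=2, bit8=1)
  nb ..###: next=#  (t=0,i=17, bit7=1)
  nb ..##.: next=#  (t=1,i=8, bit6=1)
  nb ..#.#: next=#  (t=0,i=9, bit5=1)
  nb ..#..: next=#  (t=1,i=5, bit4=1)
  nb ...##: next=#  (t=1,i=13, bit3=1)
  nb ...#.: next=#  (t=0,i=8, bit2=1)
  nb ....#: next=#  (t=1,i=12, bit1=1)
  nb .....: next=.  (t=7,i=9, bit0=0)
  bits 10110010010000010000011111111110 = 2990606334

2990606334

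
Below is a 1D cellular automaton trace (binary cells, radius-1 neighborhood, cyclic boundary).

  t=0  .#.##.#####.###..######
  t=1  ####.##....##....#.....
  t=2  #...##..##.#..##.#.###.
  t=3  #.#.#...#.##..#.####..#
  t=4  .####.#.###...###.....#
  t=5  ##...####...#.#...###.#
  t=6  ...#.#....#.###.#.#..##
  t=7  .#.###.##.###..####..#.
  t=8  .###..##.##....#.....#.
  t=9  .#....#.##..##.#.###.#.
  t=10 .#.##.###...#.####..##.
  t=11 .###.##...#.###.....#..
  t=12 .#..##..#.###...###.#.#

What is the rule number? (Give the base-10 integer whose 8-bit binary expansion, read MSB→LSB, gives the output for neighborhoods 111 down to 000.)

45

  nb ###: next=.  (t=0,i=7, bit7=0)
  nb ##.: next=.  (t=0,i=4, bit6=0)
  nb #.#: next=#  (t=0,i=0, bit5=1)
  nb #..: next=.  (t=0,i=15, bit4=0)
  nb .##: next=#  (t=0,i=3, bit3=1)
  nb .#.: next=#  (t=0,i=1, bit2=1)
  nb ..#: next=.  (t=0,i=16, bit1=0)
  nb ...: next=#  (t=1,i=8, bit0=1)
  bits 00101101 = 45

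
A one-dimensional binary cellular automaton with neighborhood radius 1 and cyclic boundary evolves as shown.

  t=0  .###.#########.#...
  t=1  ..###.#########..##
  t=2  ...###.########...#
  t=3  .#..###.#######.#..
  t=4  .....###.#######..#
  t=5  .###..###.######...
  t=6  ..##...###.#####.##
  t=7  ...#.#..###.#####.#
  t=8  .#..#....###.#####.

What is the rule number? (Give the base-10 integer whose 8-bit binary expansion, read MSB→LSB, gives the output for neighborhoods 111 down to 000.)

225

  ###|#  b7=1 t=0,i=2
  ##.|#  b6=1 t=0,i=3
  #.#|#  b5=1 t=0,i=4
  #..|.  b4=0 t=0,i=16
  .##|.  b3=0 t=0,i=1
  .#.|.  b2=0 t=0,i=15
  ..#|.  b1=0 t=0,i=0
  ...|#  b0=1 t=0,i=17
  bits 11100001 = 225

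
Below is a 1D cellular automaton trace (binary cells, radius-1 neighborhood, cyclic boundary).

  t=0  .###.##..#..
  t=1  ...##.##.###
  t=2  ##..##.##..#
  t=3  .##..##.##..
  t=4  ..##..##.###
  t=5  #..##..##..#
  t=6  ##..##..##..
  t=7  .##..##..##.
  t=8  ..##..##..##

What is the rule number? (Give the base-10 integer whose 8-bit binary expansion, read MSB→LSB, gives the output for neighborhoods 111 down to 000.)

117

  nb ###: next=.  (t=0,i=2, bit7=0)
  nb ##.: next=#  (t=0,i=3, bit6=1)
  nb #.#: next=#  (t=0,i=4, bit5=1)
  nb #..: next=#  (t=0,i=7, bit4=1)
  nb .##: next=.  (t=0,i=1, bit3=0)
  nb .#.: next=#  (t=0,i=9, bit2=1)
  nb ..#: next=.  (t=0,i=0, bit1=0)
  nb ...: next=#  (t=0,i=11, bit0=1)
  bits 01110101 = 117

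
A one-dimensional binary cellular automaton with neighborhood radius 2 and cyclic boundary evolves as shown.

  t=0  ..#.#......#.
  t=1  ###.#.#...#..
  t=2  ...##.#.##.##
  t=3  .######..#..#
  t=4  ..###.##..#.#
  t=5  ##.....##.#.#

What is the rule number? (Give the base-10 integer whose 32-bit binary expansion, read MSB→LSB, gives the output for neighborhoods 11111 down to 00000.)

2520494700

  [31] ##### => #  t=3,i=3
  [30] ####. => .  t=3,i=5
  [29] ###.# => .  t=1,i=2
  [28] ###.. => #  t=3,i=6
  [27] ##.## => .  t=2,i=10
  [26] ##.#. => #  t=1,i=3
  [25] ##..# => #  t=3,i=7
  [24] ##... => .  t=2,i=0
  [23] #.### => .  t=3,i=1
  [22] #.##. => .  t=2,i=8
  [21] #.#.# => #  t=1,i=4
  [20] #.#.. => #  t=0,i=4
  [19] #..## => #  t=1,i=12
  [18] #..#. => .  t=3,i=8
  [17] #...# => #  t=0,i=0
  [16] #.... => #  t=0,i=6
  [15] .#### => #  t=3,i=2
  [14] .###. => .  t=1,i=1
  [13] .##.# => #  t=2,i=4
  [12] .##.. => #  t=2,i=12
  [11] .#.## => .  t=2,i=7
  [10] .#.#. => .  t=0,i=3
  [9] .#..# => #  t=1,i=11
  [8] .#... => .  t=0,i=5
  [7] ..### => .  t=1,i=0
  [6] ..##. => #  t=2,i=3
  [5] ..#.# => #  t=0,i=2
  [4] ..#.. => .  t=0,i=11
  [3] ...## => #  t=2,i=2
  [2] ...#. => #  t=0,i=1
  [1] ....# => .  t=0,i=9
  [0] ..... => .  t=0,i=7
  bits 10010110001110111011001001101100 = 2520494700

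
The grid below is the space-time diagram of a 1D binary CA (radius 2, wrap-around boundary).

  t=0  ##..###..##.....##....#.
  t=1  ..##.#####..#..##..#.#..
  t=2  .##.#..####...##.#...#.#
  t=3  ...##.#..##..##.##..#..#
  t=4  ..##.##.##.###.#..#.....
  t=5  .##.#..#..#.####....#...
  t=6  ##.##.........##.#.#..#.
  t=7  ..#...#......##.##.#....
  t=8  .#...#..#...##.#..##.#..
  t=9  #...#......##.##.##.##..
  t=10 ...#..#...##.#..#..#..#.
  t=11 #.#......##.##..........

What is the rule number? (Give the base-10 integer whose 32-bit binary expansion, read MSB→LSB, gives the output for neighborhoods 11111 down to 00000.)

4265164876

  #####|#  b31=1 t=1,i=7
  ####.|#  b30=1 t=1,i=8
  ###.#|#  b29=1 t=4,i=13
  ###..|#  b28=1 t=0,i=6
  ##.##|#  b27=1 t=1,i=4
  ##.#.|#  b26=1 t=2,i=3
  ##..#|#  b25=1 t=0,i=2
  ##...|.  b24=0 t=0,i=11
  #.###|.  b23=0 t=1,i=5
  #.##.|.  b22=0 t=0,i=0
  #.#.#|#  b21=1 t=2,i=23
  #.#..|#  b20=1 t=1,i=21
  #..##|#  b19=1 t=0,i=3
  #..#.|.  b18=0 t=1,i=11
  #...#|.  b17=0 t=2,i=12
  #....|#  b16=1 t=0,i=12
  .####|.  b15=0 t=1,i=6
  .###.|#  b14=1 t=0,i=5
  .##.#|.  b13=0 t=1,i=3
  .##..|.  b12=0 t=0,i=1
  .#.##|.  b11=0 t=0,i=23
  .#.#.|.  b10=0 t=1,i=20
  .#..#|.  b9=0 t=1,i=13
  .#...|.  b8=0 t=1,i=22
  ..###|.  b7=0 t=0,i=4
  ..##.|#  b6=1 t=0,i=9
  ..#.#|.  b5=0 t=0,i=22
  ..#..|.  b4=0 t=1,i=12
  ...##|#  b3=1 t=0,i=15
  ...#.|#  b2=1 t=0,i=21
  ....#|.  b1=0 t=0,i=14
  .....|.  b0=0 t=0,i=13
  bits 11111110001110010100000001001100 = 4265164876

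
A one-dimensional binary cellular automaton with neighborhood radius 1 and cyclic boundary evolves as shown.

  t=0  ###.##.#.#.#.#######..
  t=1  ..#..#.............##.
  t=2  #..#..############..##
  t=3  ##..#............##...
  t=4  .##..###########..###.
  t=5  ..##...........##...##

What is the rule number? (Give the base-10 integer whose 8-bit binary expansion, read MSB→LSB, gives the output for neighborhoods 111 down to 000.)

  [7] ### => .  t=0,i=1
  [6] ##. => #  t=0,i=2
  [5] #.# => .  t=0,i=3
  [4] #.. => #  t=0,i=20
  [3] .## => .  t=0,i=0
  [2] .#. => .  t=0,i=7
  [1] ..# => .  t=0,i=21
  [0] ... => #  t=1,i=0
  bits 01010001 = 81

81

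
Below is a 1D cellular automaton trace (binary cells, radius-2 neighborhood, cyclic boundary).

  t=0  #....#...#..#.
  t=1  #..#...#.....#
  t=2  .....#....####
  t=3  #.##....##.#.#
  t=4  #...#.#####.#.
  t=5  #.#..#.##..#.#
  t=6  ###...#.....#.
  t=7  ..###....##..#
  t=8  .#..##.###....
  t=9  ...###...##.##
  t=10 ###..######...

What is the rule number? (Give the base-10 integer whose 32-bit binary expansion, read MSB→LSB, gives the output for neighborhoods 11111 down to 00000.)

2501553227

  #####|#  b31=1 t=4,i=8
  ####.|.  b30=0 t=2,i=12
  ###.#|.  b29=0 t=4,i=10
  ###..|#  b28=1 t=2,i=13
  ##.##|.  b27=0 t=3,i=1
  ##.#.|#  b26=1 t=3,i=10
  ##..#|.  b25=0 t=1,i=1
  ##...|#  b24=1 t=2,i=0
  #.###|.  b23=0 t=4,i=6
  #.##.|.  b22=0 t=3,i=2
  #.#.#|.  b21=0 t=3,i=11
  #.#..|#  b20=1 t=0,i=0
  #..##|#  b19=1 t=7,i=1
  #..#.|.  b18=0 t=0,i=11
  #...#|#  b17=1 t=0,i=7
  #....|.  b16=0 t=0,i=2
  .####|#  b15=1 t=2,i=11
  .###.|.  b14=0 t=6,i=1
  .##.#|#  b13=1 t=3,i=0
  .##..|.  b12=0 t=1,i=0
  .#.##|#  b11=1 t=3,i=12
  .#.#.|#  b10=1 t=0,i=13
  .#..#|.  b9=0 t=0,i=10
  .#...|.  b8=0 t=0,i=1
  ..###|.  b7=0 t=2,i=10
  ..##.|#  b6=1 t=1,i=13
  ..#.#|.  b5=0 t=0,i=12
  ..#..|.  b4=0 t=0,i=5
  ...##|#  b3=1 t=1,i=12
  ...#.|.  b2=0 t=0,i=4
  ....#|#  b1=1 t=0,i=3
  .....|#  b0=1 t=1,i=10
  bits 10010101000110101010110001001011 = 2501553227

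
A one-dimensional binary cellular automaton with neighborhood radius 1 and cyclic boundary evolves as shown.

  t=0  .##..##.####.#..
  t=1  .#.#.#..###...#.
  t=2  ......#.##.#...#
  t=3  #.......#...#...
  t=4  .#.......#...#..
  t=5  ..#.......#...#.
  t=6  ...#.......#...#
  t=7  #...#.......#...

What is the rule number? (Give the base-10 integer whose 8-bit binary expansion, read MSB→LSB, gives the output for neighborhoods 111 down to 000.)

152

  [7] ### => #  t=0,i=9
  [6] ##. => .  t=0,i=2
  [5] #.# => .  t=0,i=7
  [4] #.. => #  t=0,i=3
  [3] .## => #  t=0,i=1
  [2] .#. => .  t=0,i=13
  [1] ..# => .  t=0,i=0
  [0] ... => .  t=0,i=15
  bits 10011000 = 152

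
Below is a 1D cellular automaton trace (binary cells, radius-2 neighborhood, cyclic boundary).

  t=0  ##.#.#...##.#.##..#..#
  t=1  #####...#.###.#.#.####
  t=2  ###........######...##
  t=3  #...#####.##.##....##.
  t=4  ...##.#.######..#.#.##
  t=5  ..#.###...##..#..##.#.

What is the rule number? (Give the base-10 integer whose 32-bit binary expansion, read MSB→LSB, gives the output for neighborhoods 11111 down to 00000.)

  #####|#  b31=1 t=1,i=0
  ####.|.  b30=0 t=1,i=3
  ###.#|#  b29=1 t=0,i=1
  ###..|.  b28=0 t=1,i=4
  ##.##|#  b27=1 t=3,i=9
  ##.#.|#  b26=1 t=0,i=2
  ##..#|#  b25=1 t=0,i=16
  ##...|.  b24=0 t=1,i=5
  #.###|.  b23=0 t=1,i=10
  #.##.|#  b22=1 t=0,i=14
  #.#.#|#  b21=1 t=0,i=3
  #.#..|.  b20=0 t=0,i=5
  #..##|#  b19=1 t=0,i=20
  #..#.|.  b18=0 t=0,i=17
  #...#|.  b17=0 t=0,i=7
  #....|#  b16=1 t=2,i=4
  .####|.  b15=0 t=1,i=19
  .###.|#  b14=1 t=0,i=0
  .##.#|#  b13=1 t=0,i=10
  .##..|.  b12=0 t=0,i=15
  .#.##|.  b11=0 t=0,i=13
  .#.#.|#  b10=1 t=0,i=4
  .#..#|#  b9=1 t=0,i=19
  .#...|.  b8=0 t=0,i=6
  ..###|#  b7=1 t=0,i=21
  ..##.|.  b6=0 t=0,i=9
  ..#.#|.  b5=0 t=1,i=8
  ..#..|#  b4=1 t=0,i=18
  ...##|#  b3=1 t=0,i=8
  ...#.|.  b2=0 t=1,i=7
  ....#|.  b1=0 t=2,i=9
  .....|#  b0=1 t=2,i=5
  bits 10101110011010010110011010011001 = 2926143129

2926143129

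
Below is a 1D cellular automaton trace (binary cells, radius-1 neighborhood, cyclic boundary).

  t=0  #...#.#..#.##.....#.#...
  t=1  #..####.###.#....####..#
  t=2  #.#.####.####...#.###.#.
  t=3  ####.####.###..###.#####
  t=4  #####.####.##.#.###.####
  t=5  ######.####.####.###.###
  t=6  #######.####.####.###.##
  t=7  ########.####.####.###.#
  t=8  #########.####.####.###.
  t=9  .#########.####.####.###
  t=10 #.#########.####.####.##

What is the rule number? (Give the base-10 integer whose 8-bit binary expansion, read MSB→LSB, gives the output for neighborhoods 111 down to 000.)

  ###|#  b7=1 t=1,i=4
  ##.|#  b6=1 t=0,i=12
  #.#|#  b5=1 t=0,i=5
  #..|.  b4=0 t=0,i=1
  .##|.  b3=0 t=0,i=11
  .#.|#  b2=1 t=0,i=0
  ..#|#  b1=1 t=0,i=3
  ...|.  b0=0 t=0,i=2
  bits 11100110 = 230

230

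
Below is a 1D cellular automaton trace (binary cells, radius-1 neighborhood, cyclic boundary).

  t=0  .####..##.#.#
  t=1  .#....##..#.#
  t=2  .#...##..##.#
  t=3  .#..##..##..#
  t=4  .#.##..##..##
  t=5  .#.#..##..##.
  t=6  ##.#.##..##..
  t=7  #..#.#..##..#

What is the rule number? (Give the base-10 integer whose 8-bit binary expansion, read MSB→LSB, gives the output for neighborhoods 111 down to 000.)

14

  ### -> .   bit 7 = 0  t=0,i=2
  ##. -> .   bit 6 = 0  t=0,i=4
  #.# -> .   bit 5 = 0  t=0,i=0
  #.. -> .   bit 4 = 0  t=0,i=5
  .## -> #   bit 3 = 1  t=0,i=1
  .#. -> #   bit 2 = 1  t=0,i=10
  ..# -> #   bit 1 = 1  t=0,i=6
  ... -> .   bit 0 = 0  t=1,i=3
  bits 00001110 = 14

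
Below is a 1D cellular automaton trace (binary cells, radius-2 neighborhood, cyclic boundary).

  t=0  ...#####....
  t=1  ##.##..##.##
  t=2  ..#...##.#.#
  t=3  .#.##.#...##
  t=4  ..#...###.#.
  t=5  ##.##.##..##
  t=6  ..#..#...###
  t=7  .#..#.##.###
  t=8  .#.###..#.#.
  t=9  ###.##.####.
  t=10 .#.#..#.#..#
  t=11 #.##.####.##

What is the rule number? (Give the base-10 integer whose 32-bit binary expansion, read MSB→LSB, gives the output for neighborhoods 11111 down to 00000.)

  [31] ##### => .  t=0,i=5
  [30] ####. => .  t=0,i=6
  [29] ###.# => .  t=1,i=1
  [28] ###.. => #  t=0,i=7
  [27] ##.## => #  t=1,i=2
  [26] ##.#. => .  t=2,i=8
  [25] ##..# => .  t=1,i=5
  [24] ##... => #  t=0,i=8
  [23] #.### => .  t=1,i=10
  [22] #.##. => .  t=1,i=3
  [21] #.#.# => .  t=2,i=9
  [20] #.#.. => #  t=2,i=11
  [19] #..## => #  t=1,i=6
  [18] #..#. => #  t=2,i=1
  [17] #...# => #  t=2,i=4
  [16] #.... => .  t=0,i=9
  [15] .#### => #  t=0,i=4
  [14] .###. => #  t=4,i=7
  [13] .##.# => .  t=1,i=8
  [12] .##.. => .  t=1,i=4
  [11] .#.## => #  t=3,i=2
  [10] .#.#. => #  t=2,i=10
  [9] .#..# => .  t=2,i=0
  [8] .#... => #  t=2,i=3
  [7] ..### => #  t=0,i=3
  [6] ..##. => #  t=1,i=7
  [5] ..#.# => #  t=7,i=4
  [4] ..#.. => .  t=2,i=2
  [3] ...## => .  t=0,i=2
  [2] ...#. => #  t=4,i=1
  [1] ....# => #  t=0,i=1
  [0] ..... => #  t=0,i=0
  bits 00011001000111101100110111100111 = 421449191

421449191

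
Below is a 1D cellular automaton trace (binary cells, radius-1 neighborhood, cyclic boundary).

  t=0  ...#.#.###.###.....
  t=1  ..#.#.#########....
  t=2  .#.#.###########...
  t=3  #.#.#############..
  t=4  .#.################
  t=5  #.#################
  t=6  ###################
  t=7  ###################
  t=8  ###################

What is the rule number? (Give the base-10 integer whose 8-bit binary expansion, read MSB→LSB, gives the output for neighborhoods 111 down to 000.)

  nb ###: next=#  (t=0,i=8, bit7=1)
  nb ##.: next=#  (t=0,i=9, bit6=1)
  nb #.#: next=#  (t=0,i=4, bit5=1)
  nb #..: next=#  (t=0,i=14, bit4=1)
  nb .##: next=#  (t=0,i=7, bit3=1)
  nb .#.: next=.  (t=0,i=3, bit2=0)
  nb ..#: next=#  (t=0,i=2, bit1=1)
  nb ...: next=.  (t=0,i=0, bit0=0)
  bits 11111010 = 250

250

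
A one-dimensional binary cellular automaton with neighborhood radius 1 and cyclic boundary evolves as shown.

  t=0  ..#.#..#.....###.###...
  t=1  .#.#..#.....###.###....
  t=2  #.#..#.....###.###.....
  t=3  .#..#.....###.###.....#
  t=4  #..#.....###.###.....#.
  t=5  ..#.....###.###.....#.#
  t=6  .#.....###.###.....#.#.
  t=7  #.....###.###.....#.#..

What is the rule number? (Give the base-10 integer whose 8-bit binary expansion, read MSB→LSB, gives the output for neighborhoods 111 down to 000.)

  nb ###: next=#  (t=0,i=14, bit7=1)
  nb ##.: next=.  (t=0,i=15, bit6=0)
  nb #.#: next=#  (t=0,i=3, bit5=1)
  nb #..: next=.  (t=0,i=5, bit4=0)
  nb .##: next=#  (t=0,i=13, bit3=1)
  nb .#.: next=.  (t=0,i=2, bit2=0)
  nb ..#: next=#  (t=0,i=1, bit1=1)
  nb ...: next=.  (t=0,i=0, bit0=0)
  bits 10101010 = 170

170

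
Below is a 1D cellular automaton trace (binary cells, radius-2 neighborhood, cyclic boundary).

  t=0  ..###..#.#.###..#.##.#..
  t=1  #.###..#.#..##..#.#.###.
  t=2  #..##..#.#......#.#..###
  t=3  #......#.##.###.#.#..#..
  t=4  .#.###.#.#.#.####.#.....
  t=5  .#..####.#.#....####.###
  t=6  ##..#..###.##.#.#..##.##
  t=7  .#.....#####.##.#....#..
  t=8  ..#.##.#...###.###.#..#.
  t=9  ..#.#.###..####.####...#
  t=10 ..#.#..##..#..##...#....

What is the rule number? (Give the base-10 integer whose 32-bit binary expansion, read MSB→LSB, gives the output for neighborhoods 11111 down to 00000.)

1013989795

  [31] ##### => .  t=7,i=9
  [30] ####. => .  t=2,i=23
  [29] ###.# => #  t=1,i=22
  [28] ###.. => #  t=0,i=4
  [27] ##.## => #  t=3,i=11
  [26] ##.#. => #  t=0,i=20
  [25] ##..# => .  t=0,i=5
  [24] ##... => .  t=9,i=20
  [23] #.### => .  t=0,i=11
  [22] #.##. => #  t=0,i=18
  [21] #.#.# => #  t=0,i=9
  [20] #.#.. => #  t=0,i=21
  [19] #..## => .  t=1,i=11
  [18] #..#. => .  t=0,i=6
  [17] #...# => .  t=7,i=23
  [16] #.... => .  t=0,i=23
  [15] .#### => .  t=2,i=22
  [14] .###. => #  t=0,i=3
  [13] .##.# => .  t=0,i=19
  [12] .##.. => .  t=1,i=13
  [11] .#.## => .  t=0,i=10
  [10] .#.#. => .  t=0,i=8
  [9] .#..# => .  t=1,i=10
  [8] .#... => #  t=0,i=22
  [7] ..### => #  t=0,i=2
  [6] ..##. => .  t=1,i=12
  [5] ..#.# => #  t=0,i=7
  [4] ..#.. => .  t=3,i=0
  [3] ...## => .  t=0,i=1
  [2] ...#. => .  t=2,i=15
  [1] ....# => #  t=0,i=0
  [0] ..... => #  t=2,i=12
  bits 00111100011100000100000110100011 = 1013989795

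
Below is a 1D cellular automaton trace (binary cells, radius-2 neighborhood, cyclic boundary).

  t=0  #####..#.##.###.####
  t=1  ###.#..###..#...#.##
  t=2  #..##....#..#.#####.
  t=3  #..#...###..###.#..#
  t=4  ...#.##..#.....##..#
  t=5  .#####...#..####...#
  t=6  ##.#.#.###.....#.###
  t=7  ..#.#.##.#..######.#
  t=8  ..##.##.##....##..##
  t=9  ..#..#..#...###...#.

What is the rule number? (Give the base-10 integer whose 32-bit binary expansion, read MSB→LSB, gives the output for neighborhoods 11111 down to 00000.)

2496793727

  nb #####: next=#  (t=0,i=0, bit31=1)
  nb ####.: next=.  (t=0,i=3, bit30=0)
  nb ###.#: next=.  (t=0,i=14, bit29=0)
  nb ###..: next=#  (t=0,i=4, bit28=1)
  nb ##.##: next=.  (t=0,i=11, bit27=0)
  nb ##.#.: next=#  (t=1,i=3, bit26=1)
  nb ##..#: next=.  (t=0,i=5, bit25=0)
  nb ##...: next=.  (t=2,i=5, bit24=0)
  nb #.###: next=#  (t=0,i=12, bit23=1)
  nb #.##.: next=#  (t=0,i=9, bit22=1)
  nb #.#.#: next=.  (t=6,i=3, bit21=0)
  nb #.#..: next=#  (t=1,i=4, bit20=1)
  nb #..##: next=.  (t=1,i=6, bit19=0)
  nb #..#.: next=.  (t=0,i=6, bit18=0)
  nb #...#: next=#  (t=1,i=14, bit17=1)
  nb #....: next=.  (t=2,i=6, bit16=0)
  nb .####: next=.  (t=0,i=17, bit15=0)
  nb .###.: next=.  (t=0,i=13, bit14=0)
  nb .##.#: next=.  (t=0,i=10, bit13=0)
  nb .##..: next=.  (t=2,i=4, bit12=0)
  nb .#.##: next=#  (t=0,i=8, bit11=1)
  nb .#.#.: next=#  (t=6,i=4, bit10=1)
  nb .#..#: next=.  (t=1,i=5, bit9=0)
  nb .#...: next=.  (t=1,i=13, bit8=0)
  nb ..###: next=.  (t=1,i=7, bit7=0)
  nb ..##.: next=#  (t=2,i=3, bit6=1)
  nb ..#.#: next=#  (t=0,i=7, bit5=1)
  nb ..#..: next=#  (t=1,i=12, bit4=1)
  nb ...##: next=#  (t=3,i=6, bit3=1)
  nb ...#.: next=#  (t=1,i=15, bit2=1)
  nb ....#: next=#  (t=2,i=7, bit1=1)
  nb .....: next=#  (t=4,i=12, bit0=1)
  bits 10010100110100100000110001111111 = 2496793727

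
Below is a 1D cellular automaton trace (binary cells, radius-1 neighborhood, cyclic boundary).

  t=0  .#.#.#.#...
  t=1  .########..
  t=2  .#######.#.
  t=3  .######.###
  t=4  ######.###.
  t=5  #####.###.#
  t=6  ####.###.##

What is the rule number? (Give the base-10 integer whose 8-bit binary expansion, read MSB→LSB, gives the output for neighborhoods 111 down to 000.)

188

  nb ###: next=#  (t=1,i=2, bit7=1)
  nb ##.: next=.  (t=1,i=8, bit6=0)
  nb #.#: next=#  (t=0,i=2, bit5=1)
  nb #..: next=#  (t=0,i=8, bit4=1)
  nb .##: next=#  (t=1,i=1, bit3=1)
  nb .#.: next=#  (t=0,i=1, bit2=1)
  nb ..#: next=.  (t=0,i=0, bit1=0)
  nb ...: next=.  (t=0,i=9, bit0=0)
  bits 10111100 = 188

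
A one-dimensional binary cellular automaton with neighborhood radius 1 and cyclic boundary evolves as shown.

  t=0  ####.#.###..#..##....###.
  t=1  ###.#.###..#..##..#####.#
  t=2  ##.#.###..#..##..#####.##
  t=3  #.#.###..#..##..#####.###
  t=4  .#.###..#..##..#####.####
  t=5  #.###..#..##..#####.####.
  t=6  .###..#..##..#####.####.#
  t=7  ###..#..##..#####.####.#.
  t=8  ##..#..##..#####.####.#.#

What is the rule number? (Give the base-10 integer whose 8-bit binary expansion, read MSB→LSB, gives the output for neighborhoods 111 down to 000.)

171

  ### -> #   bit 7 = 1  t=0,i=1
  ##. -> .   bit 6 = 0  t=0,i=3
  #.# -> #   bit 5 = 1  t=0,i=4
  #.. -> .   bit 4 = 0  t=0,i=10
  .## -> #   bit 3 = 1  t=0,i=0
  .#. -> .   bit 2 = 0  t=0,i=5
  ..# -> #   bit 1 = 1  t=0,i=11
  ... -> #   bit 0 = 1  t=0,i=18
  bits 10101011 = 171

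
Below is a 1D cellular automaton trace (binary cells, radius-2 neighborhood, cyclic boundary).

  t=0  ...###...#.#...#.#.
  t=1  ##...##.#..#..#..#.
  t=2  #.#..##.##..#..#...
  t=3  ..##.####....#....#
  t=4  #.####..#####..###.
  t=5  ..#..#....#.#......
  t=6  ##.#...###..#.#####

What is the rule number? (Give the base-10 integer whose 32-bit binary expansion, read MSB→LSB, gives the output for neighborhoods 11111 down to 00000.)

  nb #####: next=#  (t=4,i=10, bit31=1)
  nb ####.: next=.  (t=3,i=7, bit30=0)
  nb ###.#: next=.  (t=4,i=17, bit29=0)
  nb ###..: next=#  (t=0,i=5, bit28=1)
  nb ##.##: next=#  (t=2,i=7, bit27=1)
  nb ##.#.: next=.  (t=1,i=7, bit26=0)
  nb ##..#: next=.  (t=2,i=10, bit25=0)
  nb ##...: next=#  (t=0,i=6, bit24=1)
  nb #.###: next=#  (t=3,i=5, bit23=1)
  nb #.##.: next=#  (t=1,i=0, bit22=1)
  nb #.#.#: next=.  (t=4,i=0, bit21=0)
  nb #.#..: next=#  (t=0,i=11, bit20=1)
  nb #..##: next=.  (t=2,i=4, bit19=0)
  nb #..#.: next=.  (t=1,i=10, bit18=0)
  nb #...#: next=.  (t=0,i=7, bit17=0)
  nb #....: next=#  (t=0,i=0, bit16=1)
  nb .####: next=.  (t=3,i=6, bit15=0)
  nb .###.: next=.  (t=0,i=4, bit14=0)
  nb .##.#: next=#  (t=1,i=6, bit13=1)
  nb .##..: next=.  (t=1,i=1, bit12=0)
  nb .#.##: next=.  (t=1,i=18, bit11=0)
  nb .#.#.: next=.  (t=0,i=10, bit10=0)
  nb .#..#: next=#  (t=1,i=9, bit9=1)
  nb .#...: next=.  (t=0,i=12, bit8=0)
  nb ..###: next=.  (t=0,i=3, bit7=0)
  nb ..##.: next=#  (t=1,i=5, bit6=1)
  nb ..#.#: next=.  (t=0,i=9, bit5=0)
  nb ..#..: next=.  (t=1,i=11, bit4=0)
  nb ...##: next=.  (t=0,i=2, bit3=0)
  nb ...#.: next=#  (t=0,i=8, bit2=1)
  nb ....#: next=#  (t=0,i=1, bit1=1)
  nb .....: next=#  (t=5,i=15, bit0=1)
  bits 10011001110100010010001001000111 = 2580619847

2580619847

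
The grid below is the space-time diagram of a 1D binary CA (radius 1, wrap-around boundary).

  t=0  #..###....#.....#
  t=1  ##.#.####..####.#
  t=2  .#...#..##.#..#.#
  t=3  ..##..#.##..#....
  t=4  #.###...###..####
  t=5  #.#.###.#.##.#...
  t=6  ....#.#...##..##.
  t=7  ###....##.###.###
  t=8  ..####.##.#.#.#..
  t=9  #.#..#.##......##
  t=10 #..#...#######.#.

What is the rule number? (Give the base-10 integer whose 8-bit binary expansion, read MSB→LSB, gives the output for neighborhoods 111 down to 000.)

89

  ### -> .   bit 7 = 0  t=0,i=4
  ##. -> #   bit 6 = 1  t=0,i=0
  #.# -> .   bit 5 = 0  t=1,i=2
  #.. -> #   bit 4 = 1  t=0,i=1
  .## -> #   bit 3 = 1  t=0,i=3
  .#. -> .   bit 2 = 0  t=0,i=10
  ..# -> .   bit 1 = 0  t=0,i=2
  ... -> #   bit 0 = 1  t=0,i=7
  bits 01011001 = 89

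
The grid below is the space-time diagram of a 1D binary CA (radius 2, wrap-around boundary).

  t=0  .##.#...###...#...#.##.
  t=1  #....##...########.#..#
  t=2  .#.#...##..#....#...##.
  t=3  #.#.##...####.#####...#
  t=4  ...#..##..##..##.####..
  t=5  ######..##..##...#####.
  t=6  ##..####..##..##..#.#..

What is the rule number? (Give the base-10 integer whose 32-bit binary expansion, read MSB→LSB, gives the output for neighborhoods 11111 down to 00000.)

1401851671

  #####|.  b31=0 t=1,i=12
  ####.|#  b30=1 t=1,i=16
  ###.#|.  b29=0 t=1,i=17
  ###..|#  b28=1 t=0,i=10
  ##.##|.  b27=0 t=3,i=13
  ##.#.|.  b26=0 t=0,i=3
  ##..#|#  b25=1 t=0,i=22
  ##...|#  b24=1 t=0,i=11
  #.###|#  b23=1 t=3,i=14
  #.##.|.  b22=0 t=0,i=20
  #.#.#|.  b21=0 t=3,i=2
  #.#..|.  b20=0 t=0,i=4
  #..##|#  b19=1 t=0,i=0
  #..#.|#  b18=1 t=2,i=0
  #...#|#  b17=1 t=0,i=6
  #....|.  b16=0 t=1,i=2
  .####|#  b15=1 t=1,i=11
  .###.|.  b14=0 t=0,i=9
  .##.#|.  b13=0 t=0,i=2
  .##..|.  b12=0 t=0,i=21
  .#.##|#  b11=1 t=0,i=19
  .#.#.|#  b10=1 t=2,i=2
  .#..#|#  b9=1 t=1,i=20
  .#...|#  b8=1 t=0,i=5
  ..###|.  b7=0 t=0,i=8
  ..##.|.  b6=0 t=0,i=1
  ..#.#|.  b5=0 t=0,i=18
  ..#..|#  b4=1 t=0,i=14
  ...##|.  b3=0 t=0,i=7
  ...#.|#  b2=1 t=0,i=13
  ....#|#  b1=1 t=1,i=3
  .....|#  b0=1 t=4,i=0
  bits 01010011100011101000111100010111 = 1401851671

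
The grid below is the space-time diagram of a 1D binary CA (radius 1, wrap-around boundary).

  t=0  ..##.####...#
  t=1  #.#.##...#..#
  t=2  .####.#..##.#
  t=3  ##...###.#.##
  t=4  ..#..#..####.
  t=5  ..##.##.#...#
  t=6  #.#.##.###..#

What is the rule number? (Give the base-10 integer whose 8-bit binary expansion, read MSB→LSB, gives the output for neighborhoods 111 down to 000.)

60

  nb ###: next=.  (t=0,i=6, bit7=0)
  nb ##.: next=.  (t=0,i=3, bit6=0)
  nb #.#: next=#  (t=0,i=4, bit5=1)
  nb #..: next=#  (t=0,i=0, bit4=1)
  nb .##: next=#  (t=0,i=2, bit3=1)
  nb .#.: next=#  (t=0,i=12, bit2=1)
  nb ..#: next=.  (t=0,i=1, bit1=0)
  nb ...: next=.  (t=0,i=10, bit0=0)
  bits 00111100 = 60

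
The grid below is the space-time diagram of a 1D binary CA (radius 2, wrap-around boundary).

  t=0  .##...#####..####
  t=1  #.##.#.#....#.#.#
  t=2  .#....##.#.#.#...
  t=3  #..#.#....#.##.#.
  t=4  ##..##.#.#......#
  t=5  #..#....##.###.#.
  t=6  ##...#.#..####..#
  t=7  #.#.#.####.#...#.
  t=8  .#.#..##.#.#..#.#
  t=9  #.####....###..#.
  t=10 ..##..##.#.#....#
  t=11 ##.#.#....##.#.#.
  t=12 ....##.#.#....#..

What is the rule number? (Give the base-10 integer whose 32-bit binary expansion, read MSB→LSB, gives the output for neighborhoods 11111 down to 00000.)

  nb #####: next=.  (t=0,i=8, bit31=0)
  nb ####.: next=.  (t=0,i=9, bit30=0)
  nb ###.#: next=#  (t=0,i=16, bit29=1)
  nb ###..: next=.  (t=0,i=10, bit28=0)
  nb ##.##: next=#  (t=0,i=0, bit27=1)
  nb ##.#.: next=.  (t=1,i=4, bit26=0)
  nb ##..#: next=.  (t=0,i=11, bit25=0)
  nb ##...: next=#  (t=0,i=3, bit24=1)
  nb #.###: next=#  (t=5,i=11, bit23=1)
  nb #.##.: next=.  (t=0,i=1, bit22=0)
  nb #.#.#: next=.  (t=1,i=5, bit21=0)
  nb #.#..: next=#  (t=1,i=7, bit20=1)
  nb #..##: next=#  (t=0,i=12, bit19=1)
  nb #..#.: next=.  (t=3,i=2, bit18=0)
  nb #...#: next=.  (t=0,i=4, bit17=0)
  nb #....: next=#  (t=1,i=9, bit16=1)
  nb .####: next=#  (t=0,i=7, bit15=1)
  nb .###.: next=#  (t=4,i=0, bit14=1)
  nb .##.#: next=.  (t=1,i=0, bit13=0)
  nb .##..: next=#  (t=0,i=2, bit12=1)
  nb .#.##: next=.  (t=1,i=15, bit11=0)
  nb .#.#.: next=#  (t=1,i=6, bit10=1)
  nb .#..#: next=#  (t=3,i=1, bit9=1)
  nb .#...: next=.  (t=1,i=8, bit8=0)
  nb ..###: next=.  (t=0,i=6, bit7=0)
  nb ..##.: next=.  (t=2,i=6, bit6=0)
  nb ..#.#: next=.  (t=1,i=12, bit5=0)
  nb ..#..: next=.  (t=2,i=1, bit4=0)
  nb ...##: next=#  (t=0,i=5, bit3=1)
  nb ...#.: next=#  (t=1,i=11, bit2=1)
  nb ....#: next=.  (t=1,i=10, bit1=0)
  nb .....: next=#  (t=4,i=12, bit0=1)
  bits 00101001100110011101011000001101 = 697947661

697947661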